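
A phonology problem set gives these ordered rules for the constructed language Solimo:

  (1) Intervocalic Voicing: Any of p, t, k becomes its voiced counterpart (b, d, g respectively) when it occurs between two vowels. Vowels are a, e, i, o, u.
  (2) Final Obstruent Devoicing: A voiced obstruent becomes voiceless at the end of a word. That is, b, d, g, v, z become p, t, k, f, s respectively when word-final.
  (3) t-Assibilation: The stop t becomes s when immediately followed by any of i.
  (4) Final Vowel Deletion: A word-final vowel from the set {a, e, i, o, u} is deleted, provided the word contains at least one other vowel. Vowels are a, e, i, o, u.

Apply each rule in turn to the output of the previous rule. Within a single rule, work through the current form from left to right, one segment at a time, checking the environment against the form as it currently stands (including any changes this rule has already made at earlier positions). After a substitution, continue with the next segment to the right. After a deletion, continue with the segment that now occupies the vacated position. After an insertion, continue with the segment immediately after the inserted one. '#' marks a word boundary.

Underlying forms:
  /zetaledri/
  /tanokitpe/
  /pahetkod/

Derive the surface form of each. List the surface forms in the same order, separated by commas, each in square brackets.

[zedaledr], [tanogitp], [pahetkot]

/zetaledri/:
  (1) Intervocalic Voicing: [zetaledri] → [zedaledri]
  (2) Final Obstruent Devoicing: no change — [zedaledri]
  (3) t-Assibilation: no change — [zedaledri]
  (4) Final Vowel Deletion: [zedaledri] → [zedaledr]
/tanokitpe/:
  (1) Intervocalic Voicing: [tanokitpe] → [tanogitpe]
  (2) Final Obstruent Devoicing: no change — [tanogitpe]
  (3) t-Assibilation: no change — [tanogitpe]
  (4) Final Vowel Deletion: [tanogitpe] → [tanogitp]
/pahetkod/:
  (1) Intervocalic Voicing: no change — [pahetkod]
  (2) Final Obstruent Devoicing: [pahetkod] → [pahetkot]
  (3) t-Assibilation: no change — [pahetkot]
  (4) Final Vowel Deletion: no change — [pahetkot]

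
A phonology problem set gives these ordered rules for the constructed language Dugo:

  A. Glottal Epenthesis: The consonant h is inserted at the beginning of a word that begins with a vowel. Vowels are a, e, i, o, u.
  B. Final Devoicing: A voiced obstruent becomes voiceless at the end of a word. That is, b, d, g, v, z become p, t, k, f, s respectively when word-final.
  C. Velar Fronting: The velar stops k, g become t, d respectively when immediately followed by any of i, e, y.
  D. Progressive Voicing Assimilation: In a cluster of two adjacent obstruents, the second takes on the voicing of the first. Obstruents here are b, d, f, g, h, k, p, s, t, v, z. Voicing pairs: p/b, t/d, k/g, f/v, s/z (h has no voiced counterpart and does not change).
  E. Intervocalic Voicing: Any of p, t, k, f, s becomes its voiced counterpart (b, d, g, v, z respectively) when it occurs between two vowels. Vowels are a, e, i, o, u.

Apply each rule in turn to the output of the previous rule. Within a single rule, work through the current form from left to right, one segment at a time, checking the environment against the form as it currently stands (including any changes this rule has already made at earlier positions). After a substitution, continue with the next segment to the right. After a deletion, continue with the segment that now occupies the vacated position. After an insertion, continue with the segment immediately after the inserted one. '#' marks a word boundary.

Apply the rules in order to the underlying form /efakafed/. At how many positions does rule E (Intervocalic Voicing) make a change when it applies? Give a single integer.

A Glottal Epenthesis: [efakafed] → [hefakafed]
B Final Devoicing: [hefakafed] → [hefakafet]
C Velar Fronting: no change — [hefakafet]
D Progressive Voicing Assimilation: no change — [hefakafet]
E Intervocalic Voicing: [hefakafet] → [hevagavet]
Rule E changed 3 position(s).

3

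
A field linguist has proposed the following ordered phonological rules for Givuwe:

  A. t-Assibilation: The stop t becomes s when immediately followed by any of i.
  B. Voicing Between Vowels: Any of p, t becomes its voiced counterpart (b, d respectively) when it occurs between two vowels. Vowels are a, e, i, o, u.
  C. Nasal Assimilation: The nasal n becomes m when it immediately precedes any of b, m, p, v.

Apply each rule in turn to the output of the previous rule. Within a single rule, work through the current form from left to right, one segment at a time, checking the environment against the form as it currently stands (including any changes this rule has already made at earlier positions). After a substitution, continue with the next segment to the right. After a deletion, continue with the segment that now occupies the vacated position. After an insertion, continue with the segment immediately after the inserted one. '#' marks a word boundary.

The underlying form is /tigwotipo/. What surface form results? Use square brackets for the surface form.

[sigwosibo]

A t-Assibilation: [tigwotipo] → [sigwosipo]
B Voicing Between Vowels: [sigwosipo] → [sigwosibo]
C Nasal Assimilation: no change — [sigwosibo]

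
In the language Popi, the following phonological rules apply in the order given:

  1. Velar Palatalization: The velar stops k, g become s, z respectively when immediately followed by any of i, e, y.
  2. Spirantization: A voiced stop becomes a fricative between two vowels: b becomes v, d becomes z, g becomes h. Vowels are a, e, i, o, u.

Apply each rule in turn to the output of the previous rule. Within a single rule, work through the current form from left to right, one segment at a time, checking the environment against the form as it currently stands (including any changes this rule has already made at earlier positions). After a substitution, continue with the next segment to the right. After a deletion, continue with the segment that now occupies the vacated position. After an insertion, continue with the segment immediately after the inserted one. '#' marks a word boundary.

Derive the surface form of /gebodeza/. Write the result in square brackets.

1 Velar Palatalization: [gebodeza] → [zebodeza]
2 Spirantization: [zebodeza] → [zevozeza]

[zevozeza]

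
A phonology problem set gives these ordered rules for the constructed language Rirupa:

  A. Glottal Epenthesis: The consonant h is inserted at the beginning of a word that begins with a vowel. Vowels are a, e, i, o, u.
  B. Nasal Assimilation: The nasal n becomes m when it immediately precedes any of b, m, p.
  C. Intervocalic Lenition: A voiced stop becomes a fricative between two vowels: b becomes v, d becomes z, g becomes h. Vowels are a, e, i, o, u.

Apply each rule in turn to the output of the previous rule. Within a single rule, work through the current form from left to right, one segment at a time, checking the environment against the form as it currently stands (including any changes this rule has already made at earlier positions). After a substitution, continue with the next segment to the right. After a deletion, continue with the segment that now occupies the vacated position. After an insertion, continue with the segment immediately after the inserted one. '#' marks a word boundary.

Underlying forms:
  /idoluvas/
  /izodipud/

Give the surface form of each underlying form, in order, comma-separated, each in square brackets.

[hizoluvas], [hizozipud]

/idoluvas/:
  A Glottal Epenthesis: [idoluvas] → [hidoluvas]
  B Nasal Assimilation: no change — [hidoluvas]
  C Intervocalic Lenition: [hidoluvas] → [hizoluvas]
/izodipud/:
  A Glottal Epenthesis: [izodipud] → [hizodipud]
  B Nasal Assimilation: no change — [hizodipud]
  C Intervocalic Lenition: [hizodipud] → [hizozipud]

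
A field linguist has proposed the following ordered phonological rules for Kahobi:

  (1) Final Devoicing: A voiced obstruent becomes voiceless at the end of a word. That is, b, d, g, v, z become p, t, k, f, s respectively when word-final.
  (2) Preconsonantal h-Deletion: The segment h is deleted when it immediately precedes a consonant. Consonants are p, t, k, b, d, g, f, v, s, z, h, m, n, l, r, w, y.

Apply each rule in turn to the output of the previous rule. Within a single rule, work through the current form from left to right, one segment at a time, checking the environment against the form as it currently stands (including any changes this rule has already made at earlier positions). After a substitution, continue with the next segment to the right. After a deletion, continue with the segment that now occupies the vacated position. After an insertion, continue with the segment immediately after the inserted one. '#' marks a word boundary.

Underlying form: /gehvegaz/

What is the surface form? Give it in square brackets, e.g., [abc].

[gevegas]

(1) Final Devoicing: [gehvegaz] → [gehvegas]
(2) Preconsonantal h-Deletion: [gehvegas] → [gevegas]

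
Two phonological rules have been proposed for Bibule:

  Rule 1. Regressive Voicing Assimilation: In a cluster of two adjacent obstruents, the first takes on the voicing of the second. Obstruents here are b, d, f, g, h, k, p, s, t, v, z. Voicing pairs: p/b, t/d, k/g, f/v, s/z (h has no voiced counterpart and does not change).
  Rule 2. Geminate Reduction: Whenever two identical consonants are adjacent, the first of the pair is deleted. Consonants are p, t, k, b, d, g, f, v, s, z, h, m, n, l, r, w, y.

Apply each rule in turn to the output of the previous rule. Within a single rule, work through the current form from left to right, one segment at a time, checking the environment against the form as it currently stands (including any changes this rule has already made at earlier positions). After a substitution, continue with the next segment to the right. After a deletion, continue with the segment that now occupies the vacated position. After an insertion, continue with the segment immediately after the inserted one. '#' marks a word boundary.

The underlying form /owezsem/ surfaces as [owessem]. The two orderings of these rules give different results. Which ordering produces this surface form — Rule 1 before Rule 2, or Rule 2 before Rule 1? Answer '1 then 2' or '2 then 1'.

2 then 1

Order 1 then 2:
  1 Regressive Voicing Assimilation: [owezsem] → [owessem]
  2 Geminate Reduction: [owessem] → [owesem]
  result: [owesem]
Order 2 then 1:
  2 Geminate Reduction: no change — [owezsem]
  1 Regressive Voicing Assimilation: [owezsem] → [owessem]
  result: [owessem]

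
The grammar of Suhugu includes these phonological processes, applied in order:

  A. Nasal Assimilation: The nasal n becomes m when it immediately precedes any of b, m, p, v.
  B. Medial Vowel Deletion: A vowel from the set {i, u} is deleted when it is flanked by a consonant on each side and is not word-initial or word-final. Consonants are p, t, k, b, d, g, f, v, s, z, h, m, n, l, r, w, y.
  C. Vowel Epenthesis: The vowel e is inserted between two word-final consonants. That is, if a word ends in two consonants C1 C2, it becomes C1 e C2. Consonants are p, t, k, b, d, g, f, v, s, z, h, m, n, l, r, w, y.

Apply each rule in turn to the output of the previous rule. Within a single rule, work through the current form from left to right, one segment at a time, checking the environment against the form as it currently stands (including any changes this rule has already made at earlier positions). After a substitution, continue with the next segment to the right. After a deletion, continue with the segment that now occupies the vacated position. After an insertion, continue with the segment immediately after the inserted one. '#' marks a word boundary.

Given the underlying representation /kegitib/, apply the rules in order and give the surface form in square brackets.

A Nasal Assimilation: no change — [kegitib]
B Medial Vowel Deletion: [kegitib] → [kegtb]
C Vowel Epenthesis: [kegtb] → [kegteb]

[kegteb]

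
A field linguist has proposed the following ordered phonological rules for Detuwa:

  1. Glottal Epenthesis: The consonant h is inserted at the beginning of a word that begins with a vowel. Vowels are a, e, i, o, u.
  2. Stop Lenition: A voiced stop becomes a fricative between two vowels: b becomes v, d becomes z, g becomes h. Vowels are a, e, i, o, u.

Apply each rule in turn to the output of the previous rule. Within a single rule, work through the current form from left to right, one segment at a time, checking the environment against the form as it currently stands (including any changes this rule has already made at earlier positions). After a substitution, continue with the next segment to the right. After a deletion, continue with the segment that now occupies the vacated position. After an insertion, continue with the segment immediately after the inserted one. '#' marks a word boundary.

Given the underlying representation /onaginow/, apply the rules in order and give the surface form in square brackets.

[honahinow]

1 Glottal Epenthesis: [onaginow] → [honaginow]
2 Stop Lenition: [honaginow] → [honahinow]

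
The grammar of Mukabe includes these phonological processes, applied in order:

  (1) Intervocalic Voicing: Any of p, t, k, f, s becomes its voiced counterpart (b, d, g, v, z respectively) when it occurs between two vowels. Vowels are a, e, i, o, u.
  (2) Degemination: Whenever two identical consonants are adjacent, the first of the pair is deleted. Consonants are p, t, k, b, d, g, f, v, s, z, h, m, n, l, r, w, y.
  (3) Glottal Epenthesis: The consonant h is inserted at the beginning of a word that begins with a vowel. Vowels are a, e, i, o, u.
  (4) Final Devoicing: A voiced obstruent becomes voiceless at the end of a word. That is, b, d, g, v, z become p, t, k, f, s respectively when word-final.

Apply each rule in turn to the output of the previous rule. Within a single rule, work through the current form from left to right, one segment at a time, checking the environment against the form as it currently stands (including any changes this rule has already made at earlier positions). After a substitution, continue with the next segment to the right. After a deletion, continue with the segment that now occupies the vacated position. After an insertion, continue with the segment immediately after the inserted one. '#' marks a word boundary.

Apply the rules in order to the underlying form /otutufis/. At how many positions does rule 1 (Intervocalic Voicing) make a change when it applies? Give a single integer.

3

(1) Intervocalic Voicing: [otutufis] → [oduduvis]
(2) Degemination: no change — [oduduvis]
(3) Glottal Epenthesis: [oduduvis] → [hoduduvis]
(4) Final Devoicing: no change — [hoduduvis]
Rule 1 changed 3 position(s).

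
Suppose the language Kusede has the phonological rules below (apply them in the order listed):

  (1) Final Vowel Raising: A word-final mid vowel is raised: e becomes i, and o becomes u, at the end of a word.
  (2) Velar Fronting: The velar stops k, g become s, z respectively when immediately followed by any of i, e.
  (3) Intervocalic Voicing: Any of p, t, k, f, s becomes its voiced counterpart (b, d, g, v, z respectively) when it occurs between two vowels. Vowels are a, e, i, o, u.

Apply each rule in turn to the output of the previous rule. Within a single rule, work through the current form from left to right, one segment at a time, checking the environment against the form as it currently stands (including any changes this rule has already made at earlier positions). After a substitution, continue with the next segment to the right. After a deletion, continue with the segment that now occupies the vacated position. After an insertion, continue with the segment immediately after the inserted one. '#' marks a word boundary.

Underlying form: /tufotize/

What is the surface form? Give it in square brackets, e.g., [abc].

[tuvodizi]

(1) Final Vowel Raising: [tufotize] → [tufotizi]
(2) Velar Fronting: no change — [tufotizi]
(3) Intervocalic Voicing: [tufotizi] → [tuvodizi]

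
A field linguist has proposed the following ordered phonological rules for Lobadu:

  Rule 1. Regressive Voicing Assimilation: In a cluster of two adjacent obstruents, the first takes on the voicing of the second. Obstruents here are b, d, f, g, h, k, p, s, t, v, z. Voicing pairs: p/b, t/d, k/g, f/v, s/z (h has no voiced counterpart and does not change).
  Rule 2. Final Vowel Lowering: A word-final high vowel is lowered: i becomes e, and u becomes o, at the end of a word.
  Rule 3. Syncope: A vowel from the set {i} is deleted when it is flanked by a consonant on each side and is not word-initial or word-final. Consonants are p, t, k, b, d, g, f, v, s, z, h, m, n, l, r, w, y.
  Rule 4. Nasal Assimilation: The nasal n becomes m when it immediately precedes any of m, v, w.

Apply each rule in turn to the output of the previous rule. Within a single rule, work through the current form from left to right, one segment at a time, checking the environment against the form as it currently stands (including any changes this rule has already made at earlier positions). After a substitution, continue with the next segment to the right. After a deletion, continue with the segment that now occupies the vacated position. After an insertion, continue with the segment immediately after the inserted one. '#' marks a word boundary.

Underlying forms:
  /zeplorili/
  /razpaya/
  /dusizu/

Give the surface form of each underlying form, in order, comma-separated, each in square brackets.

/zeplorili/:
  Rule 1 Regressive Voicing Assimilation: no change — [zeplorili]
  Rule 2 Final Vowel Lowering: [zeplorili] → [zeplorile]
  Rule 3 Syncope: [zeplorile] → [zeplorle]
  Rule 4 Nasal Assimilation: no change — [zeplorle]
/razpaya/:
  Rule 1 Regressive Voicing Assimilation: [razpaya] → [raspaya]
  Rule 2 Final Vowel Lowering: no change — [raspaya]
  Rule 3 Syncope: no change — [raspaya]
  Rule 4 Nasal Assimilation: no change — [raspaya]
/dusizu/:
  Rule 1 Regressive Voicing Assimilation: no change — [dusizu]
  Rule 2 Final Vowel Lowering: [dusizu] → [dusizo]
  Rule 3 Syncope: [dusizo] → [duszo]
  Rule 4 Nasal Assimilation: no change — [duszo]

[zeplorle], [raspaya], [duszo]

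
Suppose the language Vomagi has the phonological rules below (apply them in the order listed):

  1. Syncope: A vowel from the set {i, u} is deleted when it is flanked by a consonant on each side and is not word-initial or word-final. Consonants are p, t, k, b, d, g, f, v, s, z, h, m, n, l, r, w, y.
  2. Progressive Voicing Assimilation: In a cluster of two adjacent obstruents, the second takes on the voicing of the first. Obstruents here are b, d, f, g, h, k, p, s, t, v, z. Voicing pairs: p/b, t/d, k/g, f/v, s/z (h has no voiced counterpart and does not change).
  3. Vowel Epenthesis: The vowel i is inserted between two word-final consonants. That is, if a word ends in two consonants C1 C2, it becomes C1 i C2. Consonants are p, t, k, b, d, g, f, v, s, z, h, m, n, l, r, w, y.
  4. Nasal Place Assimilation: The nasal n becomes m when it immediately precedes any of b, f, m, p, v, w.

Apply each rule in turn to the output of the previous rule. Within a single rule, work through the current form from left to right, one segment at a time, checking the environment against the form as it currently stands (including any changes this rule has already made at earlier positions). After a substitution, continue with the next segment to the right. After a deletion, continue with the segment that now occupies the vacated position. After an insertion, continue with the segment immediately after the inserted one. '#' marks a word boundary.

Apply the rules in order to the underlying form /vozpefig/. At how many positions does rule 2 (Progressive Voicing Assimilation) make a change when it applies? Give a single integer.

1 Syncope: [vozpefig] → [vozpefg]
2 Progressive Voicing Assimilation: [vozpefg] → [vozbefk]
3 Vowel Epenthesis: [vozbefk] → [vozbefik]
4 Nasal Place Assimilation: no change — [vozbefik]
Rule 2 changed 2 position(s).

2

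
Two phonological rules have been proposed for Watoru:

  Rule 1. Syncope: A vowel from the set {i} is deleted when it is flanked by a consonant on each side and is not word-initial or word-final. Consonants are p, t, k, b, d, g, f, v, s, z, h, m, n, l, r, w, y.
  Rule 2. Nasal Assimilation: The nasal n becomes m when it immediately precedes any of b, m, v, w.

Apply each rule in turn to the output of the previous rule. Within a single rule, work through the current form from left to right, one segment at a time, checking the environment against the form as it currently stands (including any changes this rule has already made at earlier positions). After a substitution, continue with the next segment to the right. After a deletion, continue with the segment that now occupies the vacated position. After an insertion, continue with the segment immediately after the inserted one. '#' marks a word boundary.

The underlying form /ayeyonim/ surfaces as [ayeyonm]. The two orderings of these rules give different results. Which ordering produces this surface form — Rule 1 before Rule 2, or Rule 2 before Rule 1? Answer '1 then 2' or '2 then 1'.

2 then 1

Order 1 then 2:
  1 Syncope: [ayeyonim] → [ayeyonm]
  2 Nasal Assimilation: [ayeyonm] → [ayeyomm]
  result: [ayeyomm]
Order 2 then 1:
  2 Nasal Assimilation: no change — [ayeyonim]
  1 Syncope: [ayeyonim] → [ayeyonm]
  result: [ayeyonm]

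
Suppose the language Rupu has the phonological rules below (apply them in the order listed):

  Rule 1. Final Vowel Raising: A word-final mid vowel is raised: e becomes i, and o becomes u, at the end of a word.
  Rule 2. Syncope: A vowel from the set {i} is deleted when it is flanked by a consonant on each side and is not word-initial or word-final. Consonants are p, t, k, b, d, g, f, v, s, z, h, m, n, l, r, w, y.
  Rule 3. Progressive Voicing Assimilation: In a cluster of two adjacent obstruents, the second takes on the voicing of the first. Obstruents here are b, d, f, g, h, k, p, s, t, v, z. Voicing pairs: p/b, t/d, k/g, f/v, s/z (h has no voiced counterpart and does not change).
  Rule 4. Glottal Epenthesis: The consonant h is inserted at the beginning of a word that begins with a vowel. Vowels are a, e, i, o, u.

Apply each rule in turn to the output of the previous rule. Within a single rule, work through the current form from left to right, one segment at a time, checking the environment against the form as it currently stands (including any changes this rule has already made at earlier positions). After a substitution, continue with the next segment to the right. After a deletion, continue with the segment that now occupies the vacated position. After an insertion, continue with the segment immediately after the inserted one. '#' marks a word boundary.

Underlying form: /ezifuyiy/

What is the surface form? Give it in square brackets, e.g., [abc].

[hezvuyy]

Rule 1 Final Vowel Raising: no change — [ezifuyiy]
Rule 2 Syncope: [ezifuyiy] → [ezfuyy]
Rule 3 Progressive Voicing Assimilation: [ezfuyy] → [ezvuyy]
Rule 4 Glottal Epenthesis: [ezvuyy] → [hezvuyy]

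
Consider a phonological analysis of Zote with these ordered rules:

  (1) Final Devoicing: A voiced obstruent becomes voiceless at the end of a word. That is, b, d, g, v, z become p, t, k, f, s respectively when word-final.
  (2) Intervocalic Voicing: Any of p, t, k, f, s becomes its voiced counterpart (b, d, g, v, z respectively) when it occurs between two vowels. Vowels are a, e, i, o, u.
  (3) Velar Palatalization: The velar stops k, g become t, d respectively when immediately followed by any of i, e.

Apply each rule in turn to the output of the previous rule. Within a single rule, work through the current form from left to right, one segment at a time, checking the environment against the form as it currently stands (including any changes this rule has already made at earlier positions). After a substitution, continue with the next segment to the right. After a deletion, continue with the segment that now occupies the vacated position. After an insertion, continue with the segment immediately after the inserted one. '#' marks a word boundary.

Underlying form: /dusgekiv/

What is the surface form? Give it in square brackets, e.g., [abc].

(1) Final Devoicing: [dusgekiv] → [dusgekif]
(2) Intervocalic Voicing: [dusgekif] → [dusgegif]
(3) Velar Palatalization: [dusgegif] → [dusdedif]

[dusdedif]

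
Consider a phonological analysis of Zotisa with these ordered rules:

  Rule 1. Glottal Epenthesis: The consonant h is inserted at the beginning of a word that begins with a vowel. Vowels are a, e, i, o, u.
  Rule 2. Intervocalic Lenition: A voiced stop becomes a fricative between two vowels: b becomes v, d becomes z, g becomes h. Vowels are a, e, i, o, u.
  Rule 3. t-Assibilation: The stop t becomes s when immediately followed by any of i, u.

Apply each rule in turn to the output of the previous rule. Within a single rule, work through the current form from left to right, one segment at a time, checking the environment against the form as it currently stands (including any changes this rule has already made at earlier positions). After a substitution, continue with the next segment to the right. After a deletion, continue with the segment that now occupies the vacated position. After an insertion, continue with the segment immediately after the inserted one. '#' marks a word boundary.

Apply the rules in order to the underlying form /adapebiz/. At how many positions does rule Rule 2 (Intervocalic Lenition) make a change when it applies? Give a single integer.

Rule 1 Glottal Epenthesis: [adapebiz] → [hadapebiz]
Rule 2 Intervocalic Lenition: [hadapebiz] → [hazapeviz]
Rule 3 t-Assibilation: no change — [hazapeviz]
Rule Rule 2 changed 2 position(s).

2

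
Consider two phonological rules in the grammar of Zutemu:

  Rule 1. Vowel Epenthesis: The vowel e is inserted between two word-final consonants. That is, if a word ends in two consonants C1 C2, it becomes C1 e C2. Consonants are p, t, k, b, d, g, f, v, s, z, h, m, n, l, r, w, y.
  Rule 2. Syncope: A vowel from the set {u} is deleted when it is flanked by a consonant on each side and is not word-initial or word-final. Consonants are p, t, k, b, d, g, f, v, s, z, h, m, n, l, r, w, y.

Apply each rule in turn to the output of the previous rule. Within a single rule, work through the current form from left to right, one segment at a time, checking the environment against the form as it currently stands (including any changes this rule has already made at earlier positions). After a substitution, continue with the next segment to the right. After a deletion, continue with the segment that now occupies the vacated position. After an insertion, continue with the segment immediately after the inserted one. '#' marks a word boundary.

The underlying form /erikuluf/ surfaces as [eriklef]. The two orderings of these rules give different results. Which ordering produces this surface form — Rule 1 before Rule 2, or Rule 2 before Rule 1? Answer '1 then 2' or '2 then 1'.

Order 1 then 2:
  1 Vowel Epenthesis: no change — [erikuluf]
  2 Syncope: [erikuluf] → [eriklf]
  result: [eriklf]
Order 2 then 1:
  2 Syncope: [erikuluf] → [eriklf]
  1 Vowel Epenthesis: [eriklf] → [eriklef]
  result: [eriklef]

2 then 1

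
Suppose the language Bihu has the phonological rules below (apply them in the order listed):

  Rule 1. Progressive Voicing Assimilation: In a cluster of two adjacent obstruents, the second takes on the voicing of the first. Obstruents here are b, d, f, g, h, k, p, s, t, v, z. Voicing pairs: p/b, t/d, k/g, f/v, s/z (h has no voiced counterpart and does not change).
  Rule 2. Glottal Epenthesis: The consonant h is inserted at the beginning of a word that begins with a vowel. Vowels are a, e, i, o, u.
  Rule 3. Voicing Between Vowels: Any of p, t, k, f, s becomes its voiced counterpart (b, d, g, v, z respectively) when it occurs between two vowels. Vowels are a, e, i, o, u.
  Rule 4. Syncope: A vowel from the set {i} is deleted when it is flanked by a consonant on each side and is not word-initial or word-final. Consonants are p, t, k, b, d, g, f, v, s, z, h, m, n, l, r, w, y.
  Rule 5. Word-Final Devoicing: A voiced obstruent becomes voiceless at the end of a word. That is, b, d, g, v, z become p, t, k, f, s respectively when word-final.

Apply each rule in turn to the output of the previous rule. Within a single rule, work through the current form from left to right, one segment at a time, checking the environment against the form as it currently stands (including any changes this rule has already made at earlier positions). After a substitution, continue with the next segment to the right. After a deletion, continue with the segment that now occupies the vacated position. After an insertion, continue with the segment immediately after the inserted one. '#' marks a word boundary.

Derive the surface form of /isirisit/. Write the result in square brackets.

[hzrzt]

Rule 1 Progressive Voicing Assimilation: no change — [isirisit]
Rule 2 Glottal Epenthesis: [isirisit] → [hisirisit]
Rule 3 Voicing Between Vowels: [hisirisit] → [hizirizit]
Rule 4 Syncope: [hizirizit] → [hzrzt]
Rule 5 Word-Final Devoicing: no change — [hzrzt]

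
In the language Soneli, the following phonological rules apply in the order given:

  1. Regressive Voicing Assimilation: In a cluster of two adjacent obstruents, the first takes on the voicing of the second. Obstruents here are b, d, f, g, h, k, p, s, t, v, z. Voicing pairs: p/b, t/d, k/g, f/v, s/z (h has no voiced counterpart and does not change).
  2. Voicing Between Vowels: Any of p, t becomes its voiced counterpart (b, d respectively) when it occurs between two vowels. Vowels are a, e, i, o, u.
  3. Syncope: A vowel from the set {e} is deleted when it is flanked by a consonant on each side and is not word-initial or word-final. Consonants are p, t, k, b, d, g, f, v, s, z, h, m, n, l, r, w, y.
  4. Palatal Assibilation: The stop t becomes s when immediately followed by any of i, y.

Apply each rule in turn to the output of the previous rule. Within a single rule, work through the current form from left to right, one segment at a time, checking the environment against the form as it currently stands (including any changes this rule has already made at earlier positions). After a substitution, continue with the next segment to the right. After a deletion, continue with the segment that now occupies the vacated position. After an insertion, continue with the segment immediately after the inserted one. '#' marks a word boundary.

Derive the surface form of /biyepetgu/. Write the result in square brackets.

1 Regressive Voicing Assimilation: [biyepetgu] → [biyepedgu]
2 Voicing Between Vowels: [biyepedgu] → [biyebedgu]
3 Syncope: [biyebedgu] → [biybdgu]
4 Palatal Assibilation: no change — [biybdgu]

[biybdgu]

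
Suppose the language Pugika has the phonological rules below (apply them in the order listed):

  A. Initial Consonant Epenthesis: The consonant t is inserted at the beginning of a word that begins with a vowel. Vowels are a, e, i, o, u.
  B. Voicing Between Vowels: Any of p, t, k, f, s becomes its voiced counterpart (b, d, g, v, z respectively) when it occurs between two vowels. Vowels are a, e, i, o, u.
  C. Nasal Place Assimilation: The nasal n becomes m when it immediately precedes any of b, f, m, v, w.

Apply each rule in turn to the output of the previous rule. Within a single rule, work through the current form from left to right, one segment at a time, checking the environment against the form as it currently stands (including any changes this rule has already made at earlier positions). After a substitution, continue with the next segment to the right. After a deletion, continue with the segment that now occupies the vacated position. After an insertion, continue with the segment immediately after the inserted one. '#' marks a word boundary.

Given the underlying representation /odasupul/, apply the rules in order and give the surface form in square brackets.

A Initial Consonant Epenthesis: [odasupul] → [todasupul]
B Voicing Between Vowels: [todasupul] → [todazubul]
C Nasal Place Assimilation: no change — [todazubul]

[todazubul]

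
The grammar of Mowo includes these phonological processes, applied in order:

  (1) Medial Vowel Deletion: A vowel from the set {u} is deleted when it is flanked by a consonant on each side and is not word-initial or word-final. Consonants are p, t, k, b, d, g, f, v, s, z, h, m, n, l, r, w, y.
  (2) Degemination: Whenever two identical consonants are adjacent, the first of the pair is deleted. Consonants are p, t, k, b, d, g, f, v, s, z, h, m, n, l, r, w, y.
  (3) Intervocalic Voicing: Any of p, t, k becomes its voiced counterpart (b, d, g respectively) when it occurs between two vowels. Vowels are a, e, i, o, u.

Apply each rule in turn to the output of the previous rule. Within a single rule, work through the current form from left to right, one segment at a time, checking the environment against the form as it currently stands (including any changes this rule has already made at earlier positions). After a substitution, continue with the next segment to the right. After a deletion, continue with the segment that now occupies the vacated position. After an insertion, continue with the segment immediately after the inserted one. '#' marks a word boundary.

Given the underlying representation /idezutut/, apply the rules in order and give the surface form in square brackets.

[idezt]

(1) Medial Vowel Deletion: [idezutut] → [ideztt]
(2) Degemination: [ideztt] → [idezt]
(3) Intervocalic Voicing: no change — [idezt]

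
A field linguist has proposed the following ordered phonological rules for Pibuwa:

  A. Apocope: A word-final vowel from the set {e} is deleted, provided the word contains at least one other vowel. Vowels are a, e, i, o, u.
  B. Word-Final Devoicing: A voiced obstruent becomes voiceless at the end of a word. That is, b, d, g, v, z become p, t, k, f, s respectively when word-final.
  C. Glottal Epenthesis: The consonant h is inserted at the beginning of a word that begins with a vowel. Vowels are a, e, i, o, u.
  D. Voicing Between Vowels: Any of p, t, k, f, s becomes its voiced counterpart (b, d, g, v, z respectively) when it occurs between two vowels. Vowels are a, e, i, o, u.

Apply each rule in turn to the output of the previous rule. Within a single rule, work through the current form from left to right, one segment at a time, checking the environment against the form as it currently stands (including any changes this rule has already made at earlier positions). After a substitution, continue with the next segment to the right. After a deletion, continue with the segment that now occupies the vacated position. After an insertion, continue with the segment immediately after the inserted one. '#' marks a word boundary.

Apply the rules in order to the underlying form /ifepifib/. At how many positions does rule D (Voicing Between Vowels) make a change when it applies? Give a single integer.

A Apocope: no change — [ifepifib]
B Word-Final Devoicing: [ifepifib] → [ifepifip]
C Glottal Epenthesis: [ifepifip] → [hifepifip]
D Voicing Between Vowels: [hifepifip] → [hivebivip]
Rule D changed 3 position(s).

3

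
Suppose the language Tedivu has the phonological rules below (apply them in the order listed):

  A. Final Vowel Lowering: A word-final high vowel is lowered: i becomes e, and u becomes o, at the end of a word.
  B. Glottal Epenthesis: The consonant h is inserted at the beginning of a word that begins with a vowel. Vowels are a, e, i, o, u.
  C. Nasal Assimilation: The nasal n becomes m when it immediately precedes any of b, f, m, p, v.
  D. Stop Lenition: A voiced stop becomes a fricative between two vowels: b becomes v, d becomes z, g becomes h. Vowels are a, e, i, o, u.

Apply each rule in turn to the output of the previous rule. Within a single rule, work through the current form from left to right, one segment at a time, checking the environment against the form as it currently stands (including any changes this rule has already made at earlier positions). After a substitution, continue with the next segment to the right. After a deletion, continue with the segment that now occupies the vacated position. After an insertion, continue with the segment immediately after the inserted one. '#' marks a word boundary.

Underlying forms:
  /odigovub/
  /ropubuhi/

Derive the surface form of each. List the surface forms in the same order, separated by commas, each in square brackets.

/odigovub/:
  A Final Vowel Lowering: no change — [odigovub]
  B Glottal Epenthesis: [odigovub] → [hodigovub]
  C Nasal Assimilation: no change — [hodigovub]
  D Stop Lenition: [hodigovub] → [hozihovub]
/ropubuhi/:
  A Final Vowel Lowering: [ropubuhi] → [ropubuhe]
  B Glottal Epenthesis: no change — [ropubuhe]
  C Nasal Assimilation: no change — [ropubuhe]
  D Stop Lenition: [ropubuhe] → [ropuvuhe]

[hozihovub], [ropuvuhe]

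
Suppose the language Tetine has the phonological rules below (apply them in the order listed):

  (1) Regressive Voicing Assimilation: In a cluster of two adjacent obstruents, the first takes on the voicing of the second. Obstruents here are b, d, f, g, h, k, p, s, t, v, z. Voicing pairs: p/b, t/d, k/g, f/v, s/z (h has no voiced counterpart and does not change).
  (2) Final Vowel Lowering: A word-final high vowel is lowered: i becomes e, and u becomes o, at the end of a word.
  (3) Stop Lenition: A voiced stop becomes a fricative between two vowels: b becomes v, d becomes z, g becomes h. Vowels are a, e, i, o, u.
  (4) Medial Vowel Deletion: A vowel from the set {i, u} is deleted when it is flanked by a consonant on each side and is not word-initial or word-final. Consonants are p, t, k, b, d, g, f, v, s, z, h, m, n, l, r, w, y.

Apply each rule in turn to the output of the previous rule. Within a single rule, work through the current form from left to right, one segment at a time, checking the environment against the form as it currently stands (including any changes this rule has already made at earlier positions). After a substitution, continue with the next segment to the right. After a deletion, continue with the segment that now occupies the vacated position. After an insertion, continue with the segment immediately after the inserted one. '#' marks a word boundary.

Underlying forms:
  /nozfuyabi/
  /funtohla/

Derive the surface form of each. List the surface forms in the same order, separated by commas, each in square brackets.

/nozfuyabi/:
  (1) Regressive Voicing Assimilation: [nozfuyabi] → [nosfuyabi]
  (2) Final Vowel Lowering: [nosfuyabi] → [nosfuyabe]
  (3) Stop Lenition: [nosfuyabe] → [nosfuyave]
  (4) Medial Vowel Deletion: [nosfuyave] → [nosfyave]
/funtohla/:
  (1) Regressive Voicing Assimilation: no change — [funtohla]
  (2) Final Vowel Lowering: no change — [funtohla]
  (3) Stop Lenition: no change — [funtohla]
  (4) Medial Vowel Deletion: [funtohla] → [fntohla]

[nosfyave], [fntohla]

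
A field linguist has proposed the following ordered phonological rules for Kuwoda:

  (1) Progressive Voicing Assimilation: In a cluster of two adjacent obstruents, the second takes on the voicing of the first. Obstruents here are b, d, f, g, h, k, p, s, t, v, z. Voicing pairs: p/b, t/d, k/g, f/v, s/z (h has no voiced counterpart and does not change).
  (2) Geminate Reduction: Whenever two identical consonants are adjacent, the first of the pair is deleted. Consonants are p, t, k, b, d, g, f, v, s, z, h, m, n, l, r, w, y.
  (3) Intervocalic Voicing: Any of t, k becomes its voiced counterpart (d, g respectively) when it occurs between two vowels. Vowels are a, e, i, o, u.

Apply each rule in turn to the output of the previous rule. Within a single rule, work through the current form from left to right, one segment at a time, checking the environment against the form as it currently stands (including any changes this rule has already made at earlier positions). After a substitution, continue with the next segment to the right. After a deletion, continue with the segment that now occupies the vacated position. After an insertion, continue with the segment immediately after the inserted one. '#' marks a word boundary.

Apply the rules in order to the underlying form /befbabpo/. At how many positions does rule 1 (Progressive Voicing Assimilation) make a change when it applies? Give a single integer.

(1) Progressive Voicing Assimilation: [befbabpo] → [befpabbo]
(2) Geminate Reduction: [befpabbo] → [befpabo]
(3) Intervocalic Voicing: no change — [befpabo]
Rule 1 changed 2 position(s).

2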